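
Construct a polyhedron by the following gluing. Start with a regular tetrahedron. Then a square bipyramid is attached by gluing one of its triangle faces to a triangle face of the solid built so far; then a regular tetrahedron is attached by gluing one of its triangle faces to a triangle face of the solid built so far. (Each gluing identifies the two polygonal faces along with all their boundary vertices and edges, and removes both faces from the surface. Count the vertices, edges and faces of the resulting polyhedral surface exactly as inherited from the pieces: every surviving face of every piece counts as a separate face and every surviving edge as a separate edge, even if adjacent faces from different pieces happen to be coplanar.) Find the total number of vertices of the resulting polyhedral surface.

8

A regular tetrahedron: V=4, E=6, F=4.
Attach a square bipyramid (V=6, E=12, F=8) along a 3-gon: merge 3 vertices and 3 edges, delete both glued faces → V=7, E=15, F=10.
Attach a regular tetrahedron (V=4, E=6, F=4) along a 3-gon: merge 3 vertices and 3 edges, delete both glued faces → V=8, E=18, F=12.
Check: V − E + F = 8 − 18 + 12 = 2.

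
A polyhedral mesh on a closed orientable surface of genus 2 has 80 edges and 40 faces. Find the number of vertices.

For a closed orientable surface of genus 2, χ = 2 − 2·2 = -2.
V = -2 + E − F = -2 + 80 − 40 = 38.

38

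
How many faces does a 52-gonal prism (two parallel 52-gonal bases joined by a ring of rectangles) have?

54

A prism on an n-gon has two n-gon bases and n rectangular sides: V = 2·52 = 104, E = 3·52 = 156, F = 52 + 2 = 54.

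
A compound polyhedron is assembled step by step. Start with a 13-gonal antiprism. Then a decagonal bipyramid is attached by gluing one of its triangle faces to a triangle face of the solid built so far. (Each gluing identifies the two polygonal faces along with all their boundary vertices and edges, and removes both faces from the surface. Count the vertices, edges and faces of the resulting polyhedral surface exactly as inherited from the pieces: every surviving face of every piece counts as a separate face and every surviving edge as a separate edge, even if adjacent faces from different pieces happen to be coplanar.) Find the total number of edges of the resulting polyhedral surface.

79

A 13-gonal antiprism: V=26, E=52, F=28.
Attach a decagonal bipyramid (V=12, E=30, F=20) along a 3-gon: merge 3 vertices and 3 edges, delete both glued faces → V=35, E=79, F=46.
Check: V − E + F = 35 − 79 + 46 = 2.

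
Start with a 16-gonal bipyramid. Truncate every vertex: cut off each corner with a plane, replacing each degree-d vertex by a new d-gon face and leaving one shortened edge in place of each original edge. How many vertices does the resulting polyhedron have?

96

The base solid has V = 18, E = 48, F = 32.
Truncation replaces each original edge-end by a new vertex, so V′ = 2E = 96.
Each original edge survives, and each old vertex of degree d contributes d new edges; summing degrees gives Σd = 2E, so E′ = E + 2E = 3E = 144.
Each original face survives and each original vertex becomes one new face: F′ = F + V = 50.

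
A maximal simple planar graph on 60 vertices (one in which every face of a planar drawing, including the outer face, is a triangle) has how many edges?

174

In a plane triangulation 3F = 2E and V − E + F = 2, so E = 3V − 6 = 3·60 − 6 = 174.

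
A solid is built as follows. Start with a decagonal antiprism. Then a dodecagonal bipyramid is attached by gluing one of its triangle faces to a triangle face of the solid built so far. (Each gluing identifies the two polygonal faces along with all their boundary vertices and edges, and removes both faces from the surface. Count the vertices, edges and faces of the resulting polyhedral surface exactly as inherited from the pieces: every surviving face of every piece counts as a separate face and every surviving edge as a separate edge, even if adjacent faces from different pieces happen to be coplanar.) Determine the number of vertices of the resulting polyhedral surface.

31

A decagonal antiprism: V=20, E=40, F=22.
Attach a dodecagonal bipyramid (V=14, E=36, F=24) along a 3-gon: merge 3 vertices and 3 edges, delete both glued faces → V=31, E=73, F=44.
Check: V − E + F = 31 − 73 + 44 = 2.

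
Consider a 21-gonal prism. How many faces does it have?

A prism on an n-gon has two n-gon bases and n rectangular sides: V = 2·21 = 42, E = 3·21 = 63, F = 21 + 2 = 23.

23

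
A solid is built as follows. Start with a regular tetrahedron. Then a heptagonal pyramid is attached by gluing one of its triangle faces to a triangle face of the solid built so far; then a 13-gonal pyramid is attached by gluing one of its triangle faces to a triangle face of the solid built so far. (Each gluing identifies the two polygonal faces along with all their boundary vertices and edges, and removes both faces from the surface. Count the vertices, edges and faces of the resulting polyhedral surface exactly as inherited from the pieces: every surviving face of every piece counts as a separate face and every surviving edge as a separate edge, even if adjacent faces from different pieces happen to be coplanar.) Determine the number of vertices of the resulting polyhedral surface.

A regular tetrahedron: V=4, E=6, F=4.
Attach a heptagonal pyramid (V=8, E=14, F=8) along a 3-gon: merge 3 vertices and 3 edges, delete both glued faces → V=9, E=17, F=10.
Attach a 13-gonal pyramid (V=14, E=26, F=14) along a 3-gon: merge 3 vertices and 3 edges, delete both glued faces → V=20, E=40, F=22.
Check: V − E + F = 20 − 40 + 22 = 2.

20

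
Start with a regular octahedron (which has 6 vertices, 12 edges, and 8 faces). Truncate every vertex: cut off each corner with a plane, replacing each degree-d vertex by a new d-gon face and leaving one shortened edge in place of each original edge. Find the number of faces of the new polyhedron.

Truncation replaces each original edge-end by a new vertex, so V′ = 2E = 24.
Each original edge survives, and each old vertex of degree d contributes d new edges; summing degrees gives Σd = 2E, so E′ = E + 2E = 3E = 36.
Each original face survives and each original vertex becomes one new face: F′ = F + V = 14.

14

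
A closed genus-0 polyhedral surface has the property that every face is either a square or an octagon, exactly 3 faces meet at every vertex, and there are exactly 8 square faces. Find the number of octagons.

Let x be the number of octagons; then F = 8 + x.
Edge–face incidences: 2E = 4·8 + 8·x = 32 + 8x.
Every vertex has degree 3, so 3V = 2E.
Euler: V − E + F = 2 ⇒ (2E)/3 − E + (8 + x) = 2.
Multiply by 6: 2·(2E) − 3·(2E) + 6·(8 + x) = 12, i.e. 48 + 6x − (32 + 8x) = 12.
Collecting terms: −2x + 16 = 12, so −2x = −4, so x = 2.
Then 2E = 32 + 8·2 = 48, so E = 24, V = 2E/3 = 16, F = 8 + 2 = 10.

2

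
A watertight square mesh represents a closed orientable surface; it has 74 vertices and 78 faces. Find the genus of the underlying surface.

3

Every face is a square, so 2E = 4·78 = 312, giving E = 156.
χ = V − E + F = 74 − 156 + 78 = -4.
For a closed orientable surface χ = 2 − 2g, so g = (2 − (-4))/2 = 3.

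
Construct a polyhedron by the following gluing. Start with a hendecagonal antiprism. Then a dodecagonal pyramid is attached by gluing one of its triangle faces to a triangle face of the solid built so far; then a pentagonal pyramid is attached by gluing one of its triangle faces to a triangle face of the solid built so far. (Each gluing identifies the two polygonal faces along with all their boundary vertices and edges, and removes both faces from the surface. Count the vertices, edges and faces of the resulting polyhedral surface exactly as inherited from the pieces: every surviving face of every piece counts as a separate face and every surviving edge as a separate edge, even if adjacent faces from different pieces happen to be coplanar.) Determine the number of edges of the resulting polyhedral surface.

72

A hendecagonal antiprism: V=22, E=44, F=24.
Attach a dodecagonal pyramid (V=13, E=24, F=13) along a 3-gon: merge 3 vertices and 3 edges, delete both glued faces → V=32, E=65, F=35.
Attach a pentagonal pyramid (V=6, E=10, F=6) along a 3-gon: merge 3 vertices and 3 edges, delete both glued faces → V=35, E=72, F=39.
Check: V − E + F = 35 − 72 + 39 = 2.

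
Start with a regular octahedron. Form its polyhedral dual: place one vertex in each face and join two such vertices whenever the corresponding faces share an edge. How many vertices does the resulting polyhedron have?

The base solid has V = 6, E = 12, F = 8.
The dual swaps V and F and preserves E: V′ = F = 8, E′ = E = 12, F′ = V = 6.

8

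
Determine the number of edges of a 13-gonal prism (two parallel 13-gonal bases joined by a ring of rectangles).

A prism on an n-gon has two n-gon bases and n rectangular sides: V = 2·13 = 26, E = 3·13 = 39, F = 13 + 2 = 15.

39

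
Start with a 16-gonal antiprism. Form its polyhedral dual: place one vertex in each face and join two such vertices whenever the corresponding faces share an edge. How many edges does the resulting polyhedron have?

64

The base solid has V = 32, E = 64, F = 34.
The dual swaps V and F and preserves E: V′ = F = 34, E′ = E = 64, F′ = V = 32.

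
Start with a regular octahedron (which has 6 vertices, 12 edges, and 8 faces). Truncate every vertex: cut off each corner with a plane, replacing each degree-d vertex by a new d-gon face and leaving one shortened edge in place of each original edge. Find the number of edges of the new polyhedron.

36

Truncation replaces each original edge-end by a new vertex, so V′ = 2E = 24.
Each original edge survives, and each old vertex of degree d contributes d new edges; summing degrees gives Σd = 2E, so E′ = E + 2E = 3E = 36.
Each original face survives and each original vertex becomes one new face: F′ = F + V = 14.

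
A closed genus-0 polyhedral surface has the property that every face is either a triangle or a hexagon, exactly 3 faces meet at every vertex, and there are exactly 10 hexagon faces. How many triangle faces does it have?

Let x be the number of triangles; then F = 10 + x.
Edge–face incidences: 2E = 6·10 + 3·x = 60 + 3x.
Every vertex has degree 3, so 3V = 2E.
Euler: V − E + F = 2 ⇒ (2E)/3 − E + (10 + x) = 2.
Multiply by 6: 2·(2E) − 3·(2E) + 6·(10 + x) = 12, i.e. 60 + 6x − (60 + 3x) = 12.
Collecting terms: 3x = 12, so x = 4.
Then 2E = 60 + 3·4 = 72, so E = 36, V = 2E/3 = 24, F = 10 + 4 = 14.

4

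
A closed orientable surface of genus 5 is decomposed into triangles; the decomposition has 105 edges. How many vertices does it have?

27

χ = 2 − 2·5 = -8, and every face is a triangle so 3F = 2E.
F = 2E/3 = 70. Then V = -8 + E − F = -8 + 105 − 70 = 27.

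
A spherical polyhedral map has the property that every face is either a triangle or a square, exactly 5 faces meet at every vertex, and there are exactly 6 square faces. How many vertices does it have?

Let x be the number of triangles; then F = 6 + x.
Edge–face incidences: 2E = 4·6 + 3·x = 24 + 3x.
Every vertex has degree 5, so 5V = 2E.
Euler: V − E + F = 2 ⇒ (2E)/5 − E + (6 + x) = 2.
Multiply by 10: 2·(2E) − 5·(2E) + 10·(6 + x) = 20, i.e. 60 + 10x − 3·(24 + 3x) = 20.
Collecting terms: x − 12 = 20, so x = 32.
Then 2E = 24 + 3·32 = 120, so E = 60, V = 2E/5 = 24, F = 6 + 32 = 38.

24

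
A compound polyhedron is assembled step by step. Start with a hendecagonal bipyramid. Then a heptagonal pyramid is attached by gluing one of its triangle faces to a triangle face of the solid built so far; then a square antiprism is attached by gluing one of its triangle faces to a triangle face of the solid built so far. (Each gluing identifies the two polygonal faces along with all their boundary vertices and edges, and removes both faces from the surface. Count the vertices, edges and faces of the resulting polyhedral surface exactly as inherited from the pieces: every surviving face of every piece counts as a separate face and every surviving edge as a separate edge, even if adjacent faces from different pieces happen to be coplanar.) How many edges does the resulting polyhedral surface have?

A hendecagonal bipyramid: V=13, E=33, F=22.
Attach a heptagonal pyramid (V=8, E=14, F=8) along a 3-gon: merge 3 vertices and 3 edges, delete both glued faces → V=18, E=44, F=28.
Attach a square antiprism (V=8, E=16, F=10) along a 3-gon: merge 3 vertices and 3 edges, delete both glued faces → V=23, E=57, F=36.
Check: V − E + F = 23 − 57 + 36 = 2.

57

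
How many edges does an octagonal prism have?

24

A prism on an n-gon has two n-gon bases and n rectangular sides: V = 2·8 = 16, E = 3·8 = 24, F = 8 + 2 = 10.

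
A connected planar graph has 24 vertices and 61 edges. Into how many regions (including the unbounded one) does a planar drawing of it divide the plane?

Euler's formula for a connected plane graph: V − E + F = 2, so F = 2 − 24 + 61 = 39.

39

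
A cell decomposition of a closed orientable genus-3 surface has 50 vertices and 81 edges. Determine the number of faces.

For a closed orientable surface of genus 3, χ = 2 − 2·3 = -4.
F = -4 − V + E = -4 − 50 + 81 = 27.

27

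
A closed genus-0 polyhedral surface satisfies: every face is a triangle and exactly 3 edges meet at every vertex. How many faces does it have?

Each face has 3 edges and each edge borders two faces, so 2E = 3F.
Each vertex has degree 3, so 3V = 2E and hence V = 3F/3.
Euler: V − E + F = 2 ⇒ (3F/3) − (3F/2) + F = 2.
Multiply by 6: (6 − 9 + 6)F = 12, i.e. 3F = 12.
So F = 4, E = 3·4/2 = 6, V = 3·4/3 = 4.

4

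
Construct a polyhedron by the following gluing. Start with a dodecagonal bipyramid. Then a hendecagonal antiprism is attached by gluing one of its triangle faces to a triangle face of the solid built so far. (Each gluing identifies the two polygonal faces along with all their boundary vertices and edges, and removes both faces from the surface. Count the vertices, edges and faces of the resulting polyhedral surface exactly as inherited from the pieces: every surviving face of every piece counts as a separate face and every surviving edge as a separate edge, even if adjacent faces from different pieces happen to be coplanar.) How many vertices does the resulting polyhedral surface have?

33

A dodecagonal bipyramid: V=14, E=36, F=24.
Attach a hendecagonal antiprism (V=22, E=44, F=24) along a 3-gon: merge 3 vertices and 3 edges, delete both glued faces → V=33, E=77, F=46.
Check: V − E + F = 33 − 77 + 46 = 2.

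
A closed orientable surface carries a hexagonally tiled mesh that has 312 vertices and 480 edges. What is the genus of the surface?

5

Every face is a hexagon and each edge borders two faces, so 6F = 2·480, giving F = 160.
χ = V − E + F = 312 − 480 + 160 = -8.
For a closed orientable surface χ = 2 − 2g, so g = (2 − (-8))/2 = 5.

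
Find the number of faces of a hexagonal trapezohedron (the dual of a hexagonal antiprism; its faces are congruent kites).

12

The n-trapezohedron (dual of the n-antiprism) has V = 2·6 + 2 = 14, E = 4·6 = 24, F = 2·6 = 12.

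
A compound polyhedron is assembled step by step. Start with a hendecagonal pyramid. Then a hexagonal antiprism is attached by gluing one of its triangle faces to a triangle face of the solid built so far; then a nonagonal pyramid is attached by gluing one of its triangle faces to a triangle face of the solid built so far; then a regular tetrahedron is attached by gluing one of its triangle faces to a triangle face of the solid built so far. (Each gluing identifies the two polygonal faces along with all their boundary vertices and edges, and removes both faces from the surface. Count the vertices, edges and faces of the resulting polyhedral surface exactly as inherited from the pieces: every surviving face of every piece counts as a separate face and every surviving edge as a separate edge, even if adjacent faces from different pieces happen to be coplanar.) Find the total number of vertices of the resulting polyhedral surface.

29

A hendecagonal pyramid: V=12, E=22, F=12.
Attach a hexagonal antiprism (V=12, E=24, F=14) along a 3-gon: merge 3 vertices and 3 edges, delete both glued faces → V=21, E=43, F=24.
Attach a nonagonal pyramid (V=10, E=18, F=10) along a 3-gon: merge 3 vertices and 3 edges, delete both glued faces → V=28, E=58, F=32.
Attach a regular tetrahedron (V=4, E=6, F=4) along a 3-gon: merge 3 vertices and 3 edges, delete both glued faces → V=29, E=61, F=34.
Check: V − E + F = 29 − 61 + 34 = 2.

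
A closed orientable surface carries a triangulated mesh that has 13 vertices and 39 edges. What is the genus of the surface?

Every face is a triangle and each edge borders two faces, so 3F = 2·39, giving F = 26.
χ = V − E + F = 13 − 39 + 26 = 0.
For a closed orientable surface χ = 2 − 2g, so g = (2 − (0))/2 = 1.

1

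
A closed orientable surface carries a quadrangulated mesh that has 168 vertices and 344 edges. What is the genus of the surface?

3

Every face is a square and each edge borders two faces, so 4F = 2·344, giving F = 172.
χ = V − E + F = 168 − 344 + 172 = -4.
For a closed orientable surface χ = 2 − 2g, so g = (2 − (-4))/2 = 3.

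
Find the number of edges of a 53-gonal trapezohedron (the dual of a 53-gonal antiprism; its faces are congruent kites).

The n-trapezohedron (dual of the n-antiprism) has V = 2·53 + 2 = 108, E = 4·53 = 212, F = 2·53 = 106.

212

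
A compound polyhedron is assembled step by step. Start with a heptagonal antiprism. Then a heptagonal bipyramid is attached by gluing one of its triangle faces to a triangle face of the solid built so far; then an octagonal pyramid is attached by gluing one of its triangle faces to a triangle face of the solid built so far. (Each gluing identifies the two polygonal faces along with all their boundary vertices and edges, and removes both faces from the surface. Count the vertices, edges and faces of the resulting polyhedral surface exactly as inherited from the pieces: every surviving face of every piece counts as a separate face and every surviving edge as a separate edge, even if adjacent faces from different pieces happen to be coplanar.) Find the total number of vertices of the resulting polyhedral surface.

A heptagonal antiprism: V=14, E=28, F=16.
Attach a heptagonal bipyramid (V=9, E=21, F=14) along a 3-gon: merge 3 vertices and 3 edges, delete both glued faces → V=20, E=46, F=28.
Attach an octagonal pyramid (V=9, E=16, F=9) along a 3-gon: merge 3 vertices and 3 edges, delete both glued faces → V=26, E=59, F=35.
Check: V − E + F = 26 − 59 + 35 = 2.

26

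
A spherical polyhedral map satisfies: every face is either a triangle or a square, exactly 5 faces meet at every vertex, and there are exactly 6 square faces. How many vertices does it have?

24

Let x be the number of triangles; then F = 6 + x.
Edge–face incidences: 2E = 4·6 + 3·x = 24 + 3x.
Every vertex has degree 5, so 5V = 2E.
Euler: V − E + F = 2 ⇒ (2E)/5 − E + (6 + x) = 2.
Multiply by 10: 2·(2E) − 5·(2E) + 10·(6 + x) = 20, i.e. 60 + 10x − 3·(24 + 3x) = 20.
Collecting terms: x − 12 = 20, so x = 32.
Then 2E = 24 + 3·32 = 120, so E = 60, V = 2E/5 = 24, F = 6 + 32 = 38.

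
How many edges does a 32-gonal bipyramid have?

96

A bipyramid over an n-gon has 2n triangular faces and n + 2 vertices: V = 32 + 2 = 34, E = 3·32 = 96, F = 2·32 = 64.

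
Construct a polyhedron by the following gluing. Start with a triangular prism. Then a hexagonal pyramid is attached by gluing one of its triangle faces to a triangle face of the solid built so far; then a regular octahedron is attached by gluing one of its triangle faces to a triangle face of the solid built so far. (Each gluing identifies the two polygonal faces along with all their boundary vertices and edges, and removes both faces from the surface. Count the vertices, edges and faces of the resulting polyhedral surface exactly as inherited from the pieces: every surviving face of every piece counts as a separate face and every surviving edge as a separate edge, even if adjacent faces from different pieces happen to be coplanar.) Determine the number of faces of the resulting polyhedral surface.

A triangular prism: V=6, E=9, F=5.
Attach a hexagonal pyramid (V=7, E=12, F=7) along a 3-gon: merge 3 vertices and 3 edges, delete both glued faces → V=10, E=18, F=10.
Attach a regular octahedron (V=6, E=12, F=8) along a 3-gon: merge 3 vertices and 3 edges, delete both glued faces → V=13, E=27, F=16.
Check: V − E + F = 13 − 27 + 16 = 2.

16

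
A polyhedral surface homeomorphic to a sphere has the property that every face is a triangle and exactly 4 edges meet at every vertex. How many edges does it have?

12

Each face has 3 edges and each edge borders two faces, so 2E = 3F.
Each vertex has degree 4, so 4V = 2E and hence V = 3F/4.
Euler: V − E + F = 2 ⇒ (3F/4) − (3F/2) + F = 2.
Multiply by 8: (6 − 12 + 8)F = 16, i.e. 2F = 16.
So F = 8, E = 3·8/2 = 12, V = 3·8/4 = 6.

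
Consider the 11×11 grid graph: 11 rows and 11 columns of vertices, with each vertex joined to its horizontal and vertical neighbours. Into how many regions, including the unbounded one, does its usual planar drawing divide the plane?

101

The grid has V = 11·11 = 121 vertices and E = 11·10 + 11·10 = 220 edges.
F = 2 − V + E = 2 − 121 + 220 = 101.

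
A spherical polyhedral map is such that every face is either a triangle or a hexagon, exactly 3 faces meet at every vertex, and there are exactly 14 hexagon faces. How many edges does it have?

48

Let x be the number of triangles; then F = 14 + x.
Edge–face incidences: 2E = 6·14 + 3·x = 84 + 3x.
Every vertex has degree 3, so 3V = 2E.
Euler: V − E + F = 2 ⇒ (2E)/3 − E + (14 + x) = 2.
Multiply by 6: 2·(2E) − 3·(2E) + 6·(14 + x) = 12, i.e. 84 + 6x − (84 + 3x) = 12.
Collecting terms: 3x = 12, so x = 4.
Then 2E = 84 + 3·4 = 96, so E = 48, V = 2E/3 = 32, F = 14 + 4 = 18.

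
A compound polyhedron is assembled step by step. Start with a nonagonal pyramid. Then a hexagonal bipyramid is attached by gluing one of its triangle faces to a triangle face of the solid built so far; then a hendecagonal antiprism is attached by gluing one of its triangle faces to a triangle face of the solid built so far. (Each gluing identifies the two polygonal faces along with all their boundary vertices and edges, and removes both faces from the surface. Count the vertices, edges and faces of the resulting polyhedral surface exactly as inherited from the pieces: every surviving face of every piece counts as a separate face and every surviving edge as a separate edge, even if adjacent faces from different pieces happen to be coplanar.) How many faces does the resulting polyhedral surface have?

42

A nonagonal pyramid: V=10, E=18, F=10.
Attach a hexagonal bipyramid (V=8, E=18, F=12) along a 3-gon: merge 3 vertices and 3 edges, delete both glued faces → V=15, E=33, F=20.
Attach a hendecagonal antiprism (V=22, E=44, F=24) along a 3-gon: merge 3 vertices and 3 edges, delete both glued faces → V=34, E=74, F=42.
Check: V − E + F = 34 − 74 + 42 = 2.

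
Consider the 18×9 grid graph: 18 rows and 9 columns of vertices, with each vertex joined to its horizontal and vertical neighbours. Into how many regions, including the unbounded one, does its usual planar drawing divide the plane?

137

The grid has V = 18·9 = 162 vertices and E = 18·8 + 9·17 = 297 edges.
F = 2 − V + E = 2 − 162 + 297 = 137.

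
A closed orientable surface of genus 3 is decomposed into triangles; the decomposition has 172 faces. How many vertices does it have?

χ = 2 − 2·3 = -4, and every face is a triangle so 3F = 2E.
E = 3·172/2 = 258. Then V = -4 + E − F = -4 + 258 − 172 = 82.

82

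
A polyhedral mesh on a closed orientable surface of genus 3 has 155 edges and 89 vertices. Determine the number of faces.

For a closed orientable surface of genus 3, χ = 2 − 2·3 = -4.
F = -4 − V + E = -4 − 89 + 155 = 62.

62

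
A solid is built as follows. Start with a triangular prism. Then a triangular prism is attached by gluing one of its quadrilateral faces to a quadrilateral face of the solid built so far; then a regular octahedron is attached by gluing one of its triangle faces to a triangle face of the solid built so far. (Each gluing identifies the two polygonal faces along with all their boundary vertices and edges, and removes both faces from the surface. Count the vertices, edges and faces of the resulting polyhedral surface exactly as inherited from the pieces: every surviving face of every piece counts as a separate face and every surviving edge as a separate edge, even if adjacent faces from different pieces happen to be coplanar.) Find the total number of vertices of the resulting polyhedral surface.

A triangular prism: V=6, E=9, F=5.
Attach a triangular prism (V=6, E=9, F=5) along a 4-gon: merge 4 vertices and 4 edges, delete both glued faces → V=8, E=14, F=8.
Attach a regular octahedron (V=6, E=12, F=8) along a 3-gon: merge 3 vertices and 3 edges, delete both glued faces → V=11, E=23, F=14.
Check: V − E + F = 11 − 23 + 14 = 2.

11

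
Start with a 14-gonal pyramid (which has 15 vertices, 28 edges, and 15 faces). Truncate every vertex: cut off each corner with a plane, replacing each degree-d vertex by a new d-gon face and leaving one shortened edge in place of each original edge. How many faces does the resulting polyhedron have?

Truncation replaces each original edge-end by a new vertex, so V′ = 2E = 56.
Each original edge survives, and each old vertex of degree d contributes d new edges; summing degrees gives Σd = 2E, so E′ = E + 2E = 3E = 84.
Each original face survives and each original vertex becomes one new face: F′ = F + V = 30.

30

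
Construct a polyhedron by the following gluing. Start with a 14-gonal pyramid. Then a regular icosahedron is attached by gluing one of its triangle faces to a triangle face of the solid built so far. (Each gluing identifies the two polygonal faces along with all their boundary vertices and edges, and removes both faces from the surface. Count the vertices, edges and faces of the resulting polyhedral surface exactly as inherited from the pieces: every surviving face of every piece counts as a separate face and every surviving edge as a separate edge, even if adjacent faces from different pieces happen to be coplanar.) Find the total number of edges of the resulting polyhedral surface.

A 14-gonal pyramid: V=15, E=28, F=15.
Attach a regular icosahedron (V=12, E=30, F=20) along a 3-gon: merge 3 vertices and 3 edges, delete both glued faces → V=24, E=55, F=33.
Check: V − E + F = 24 − 55 + 33 = 2.

55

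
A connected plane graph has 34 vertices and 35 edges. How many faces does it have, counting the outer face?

3

Euler's formula for a connected plane graph: V − E + F = 2, so F = 2 − 34 + 35 = 3.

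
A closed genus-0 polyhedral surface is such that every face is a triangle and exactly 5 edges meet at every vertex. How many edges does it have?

Each face has 3 edges and each edge borders two faces, so 2E = 3F.
Each vertex has degree 5, so 5V = 2E and hence V = 3F/5.
Euler: V − E + F = 2 ⇒ (3F/5) − (3F/2) + F = 2.
Multiply by 10: (6 − 15 + 10)F = 20, i.e. 1F = 20.
So F = 20, E = 3·20/2 = 30, V = 3·20/5 = 12.

30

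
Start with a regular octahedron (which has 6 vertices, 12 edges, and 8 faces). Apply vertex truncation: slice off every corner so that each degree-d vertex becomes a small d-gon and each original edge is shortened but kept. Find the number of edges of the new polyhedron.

36

Truncation replaces each original edge-end by a new vertex, so V′ = 2E = 24.
Each original edge survives, and each old vertex of degree d contributes d new edges; summing degrees gives Σd = 2E, so E′ = E + 2E = 3E = 36.
Each original face survives and each original vertex becomes one new face: F′ = F + V = 14.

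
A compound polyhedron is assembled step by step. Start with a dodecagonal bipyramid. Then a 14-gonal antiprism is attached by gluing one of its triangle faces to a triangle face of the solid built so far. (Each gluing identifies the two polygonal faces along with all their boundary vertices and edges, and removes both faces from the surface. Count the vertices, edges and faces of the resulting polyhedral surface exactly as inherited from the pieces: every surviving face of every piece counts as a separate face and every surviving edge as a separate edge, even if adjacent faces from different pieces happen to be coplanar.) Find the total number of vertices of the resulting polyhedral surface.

A dodecagonal bipyramid: V=14, E=36, F=24.
Attach a 14-gonal antiprism (V=28, E=56, F=30) along a 3-gon: merge 3 vertices and 3 edges, delete both glued faces → V=39, E=89, F=52.
Check: V − E + F = 39 − 89 + 52 = 2.

39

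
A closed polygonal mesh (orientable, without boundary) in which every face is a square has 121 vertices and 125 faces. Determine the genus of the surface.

Every face is a square, so 2E = 4·125 = 500, giving E = 250.
χ = V − E + F = 121 − 250 + 125 = -4.
For a closed orientable surface χ = 2 − 2g, so g = (2 − (-4))/2 = 3.

3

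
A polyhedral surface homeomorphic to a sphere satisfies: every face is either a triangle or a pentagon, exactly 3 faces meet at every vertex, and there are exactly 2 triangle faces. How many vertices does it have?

12

Let x be the number of pentagons; then F = 2 + x.
Edge–face incidences: 2E = 3·2 + 5·x = 6 + 5x.
Every vertex has degree 3, so 3V = 2E.
Euler: V − E + F = 2 ⇒ (2E)/3 − E + (2 + x) = 2.
Multiply by 6: 2·(2E) − 3·(2E) + 6·(2 + x) = 12, i.e. 12 + 6x − (6 + 5x) = 12.
Collecting terms: x + 6 = 12, so x = 6.
Then 2E = 6 + 5·6 = 36, so E = 18, V = 2E/3 = 12, F = 2 + 6 = 8.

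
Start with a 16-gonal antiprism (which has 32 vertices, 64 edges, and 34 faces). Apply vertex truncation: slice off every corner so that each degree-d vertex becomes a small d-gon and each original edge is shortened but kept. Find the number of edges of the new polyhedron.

Truncation replaces each original edge-end by a new vertex, so V′ = 2E = 128.
Each original edge survives, and each old vertex of degree d contributes d new edges; summing degrees gives Σd = 2E, so E′ = E + 2E = 3E = 192.
Each original face survives and each original vertex becomes one new face: F′ = F + V = 66.

192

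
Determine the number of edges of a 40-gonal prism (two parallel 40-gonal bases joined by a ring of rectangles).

A prism on an n-gon has two n-gon bases and n rectangular sides: V = 2·40 = 80, E = 3·40 = 120, F = 40 + 2 = 42.
Check: V − E + F = 80 − 120 + 42 = 2.

120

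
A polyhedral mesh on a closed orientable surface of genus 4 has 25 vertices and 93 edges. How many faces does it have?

For a closed orientable surface of genus 4, χ = 2 − 2·4 = -6.
F = -6 − V + E = -6 − 25 + 93 = 62.

62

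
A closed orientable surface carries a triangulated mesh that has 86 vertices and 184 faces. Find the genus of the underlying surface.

4

Every face is a triangle, so 2E = 3·184 = 552, giving E = 276.
χ = V − E + F = 86 − 276 + 184 = -6.
For a closed orientable surface χ = 2 − 2g, so g = (2 − (-6))/2 = 4.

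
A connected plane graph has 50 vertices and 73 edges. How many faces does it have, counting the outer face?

25

Euler's formula for a connected plane graph: V − E + F = 2, so F = 2 − 50 + 73 = 25.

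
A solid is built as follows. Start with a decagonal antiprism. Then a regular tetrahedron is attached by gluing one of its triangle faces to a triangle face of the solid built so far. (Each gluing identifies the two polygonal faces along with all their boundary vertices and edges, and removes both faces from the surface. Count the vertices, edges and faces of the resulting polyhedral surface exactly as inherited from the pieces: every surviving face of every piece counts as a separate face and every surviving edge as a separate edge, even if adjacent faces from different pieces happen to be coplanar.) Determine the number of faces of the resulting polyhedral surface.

24

A decagonal antiprism: V=20, E=40, F=22.
Attach a regular tetrahedron (V=4, E=6, F=4) along a 3-gon: merge 3 vertices and 3 edges, delete both glued faces → V=21, E=43, F=24.
Check: V − E + F = 21 − 43 + 24 = 2.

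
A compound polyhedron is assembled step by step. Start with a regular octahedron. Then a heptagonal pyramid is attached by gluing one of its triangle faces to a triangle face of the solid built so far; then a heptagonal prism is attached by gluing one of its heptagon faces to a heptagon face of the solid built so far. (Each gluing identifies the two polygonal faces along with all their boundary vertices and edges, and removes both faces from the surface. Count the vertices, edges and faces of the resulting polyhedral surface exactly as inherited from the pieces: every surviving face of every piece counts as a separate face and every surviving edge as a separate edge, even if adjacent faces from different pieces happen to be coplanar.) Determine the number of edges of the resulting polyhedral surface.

37

A regular octahedron: V=6, E=12, F=8.
Attach a heptagonal pyramid (V=8, E=14, F=8) along a 3-gon: merge 3 vertices and 3 edges, delete both glued faces → V=11, E=23, F=14.
Attach a heptagonal prism (V=14, E=21, F=9) along a 7-gon: merge 7 vertices and 7 edges, delete both glued faces → V=18, E=37, F=21.
Check: V − E + F = 18 − 37 + 21 = 2.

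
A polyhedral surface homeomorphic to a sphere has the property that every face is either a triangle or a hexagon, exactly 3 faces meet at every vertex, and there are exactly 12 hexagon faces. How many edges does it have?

42

Let x be the number of triangles; then F = 12 + x.
Edge–face incidences: 2E = 6·12 + 3·x = 72 + 3x.
Every vertex has degree 3, so 3V = 2E.
Euler: V − E + F = 2 ⇒ (2E)/3 − E + (12 + x) = 2.
Multiply by 6: 2·(2E) − 3·(2E) + 6·(12 + x) = 12, i.e. 72 + 6x − (72 + 3x) = 12.
Collecting terms: 3x = 12, so x = 4.
Then 2E = 72 + 3·4 = 84, so E = 42, V = 2E/3 = 28, F = 12 + 4 = 16.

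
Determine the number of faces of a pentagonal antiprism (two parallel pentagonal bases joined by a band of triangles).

An antiprism on an n-gon has two n-gon caps and 2n triangles: V = 2·5 = 10, E = 4·5 = 20, F = 2·5 + 2 = 12.
Check: V − E + F = 10 − 20 + 12 = 2.

12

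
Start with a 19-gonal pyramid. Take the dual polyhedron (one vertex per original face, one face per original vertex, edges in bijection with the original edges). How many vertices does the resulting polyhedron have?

The base solid has V = 20, E = 38, F = 20.
The dual swaps V and F and preserves E: V′ = F = 20, E′ = E = 38, F′ = V = 20.

20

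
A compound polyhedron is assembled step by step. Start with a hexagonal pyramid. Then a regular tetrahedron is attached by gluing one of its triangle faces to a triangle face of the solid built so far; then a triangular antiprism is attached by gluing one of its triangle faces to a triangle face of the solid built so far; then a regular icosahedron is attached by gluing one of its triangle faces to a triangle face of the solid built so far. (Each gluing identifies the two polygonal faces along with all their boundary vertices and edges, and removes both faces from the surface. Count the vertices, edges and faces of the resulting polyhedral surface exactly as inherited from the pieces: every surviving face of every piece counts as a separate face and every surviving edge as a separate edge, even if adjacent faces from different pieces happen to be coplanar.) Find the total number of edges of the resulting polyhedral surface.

51

A hexagonal pyramid: V=7, E=12, F=7.
Attach a regular tetrahedron (V=4, E=6, F=4) along a 3-gon: merge 3 vertices and 3 edges, delete both glued faces → V=8, E=15, F=9.
Attach a triangular antiprism (V=6, E=12, F=8) along a 3-gon: merge 3 vertices and 3 edges, delete both glued faces → V=11, E=24, F=15.
Attach a regular icosahedron (V=12, E=30, F=20) along a 3-gon: merge 3 vertices and 3 edges, delete both glued faces → V=20, E=51, F=33.
Check: V − E + F = 20 − 51 + 33 = 2.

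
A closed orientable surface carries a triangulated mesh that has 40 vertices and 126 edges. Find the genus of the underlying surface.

Every face is a triangle and each edge borders two faces, so 3F = 2·126, giving F = 84.
χ = V − E + F = 40 − 126 + 84 = -2.
For a closed orientable surface χ = 2 − 2g, so g = (2 − (-2))/2 = 2.

2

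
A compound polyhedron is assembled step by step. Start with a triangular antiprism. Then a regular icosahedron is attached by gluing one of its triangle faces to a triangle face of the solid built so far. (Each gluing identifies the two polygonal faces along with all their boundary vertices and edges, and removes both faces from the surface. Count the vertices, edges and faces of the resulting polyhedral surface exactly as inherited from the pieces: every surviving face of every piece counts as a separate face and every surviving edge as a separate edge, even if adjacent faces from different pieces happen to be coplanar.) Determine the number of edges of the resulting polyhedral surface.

39

A triangular antiprism: V=6, E=12, F=8.
Attach a regular icosahedron (V=12, E=30, F=20) along a 3-gon: merge 3 vertices and 3 edges, delete both glued faces → V=15, E=39, F=26.
Check: V − E + F = 15 − 39 + 26 = 2.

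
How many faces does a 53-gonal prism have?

55

A prism on an n-gon has two n-gon bases and n rectangular sides: V = 2·53 = 106, E = 3·53 = 159, F = 53 + 2 = 55.
Check: V − E + F = 106 − 159 + 55 = 2.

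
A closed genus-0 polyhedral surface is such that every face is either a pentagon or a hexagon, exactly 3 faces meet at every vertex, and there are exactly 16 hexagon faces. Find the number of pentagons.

12

Let x be the number of pentagons; then F = 16 + x.
Edge–face incidences: 2E = 6·16 + 5·x = 96 + 5x.
Every vertex has degree 3, so 3V = 2E.
Euler: V − E + F = 2 ⇒ (2E)/3 − E + (16 + x) = 2.
Multiply by 6: 2·(2E) − 3·(2E) + 6·(16 + x) = 12, i.e. 96 + 6x − (96 + 5x) = 12.
Collecting terms: x = 12.
Then 2E = 96 + 5·12 = 156, so E = 78, V = 2E/3 = 52, F = 16 + 12 = 28.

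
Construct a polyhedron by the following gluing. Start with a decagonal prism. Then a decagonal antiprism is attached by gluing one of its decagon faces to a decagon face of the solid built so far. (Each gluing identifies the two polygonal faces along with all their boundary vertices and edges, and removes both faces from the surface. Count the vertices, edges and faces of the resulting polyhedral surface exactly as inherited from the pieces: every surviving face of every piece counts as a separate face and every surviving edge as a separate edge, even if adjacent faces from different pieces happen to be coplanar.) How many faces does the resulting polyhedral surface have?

A decagonal prism: V=20, E=30, F=12.
Attach a decagonal antiprism (V=20, E=40, F=22) along a 10-gon: merge 10 vertices and 10 edges, delete both glued faces → V=30, E=60, F=32.
Check: V − E + F = 30 − 60 + 32 = 2.

32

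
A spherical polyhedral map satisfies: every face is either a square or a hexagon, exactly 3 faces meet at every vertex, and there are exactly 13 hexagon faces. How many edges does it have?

Let x be the number of squares; then F = 13 + x.
Edge–face incidences: 2E = 6·13 + 4·x = 78 + 4x.
Every vertex has degree 3, so 3V = 2E.
Euler: V − E + F = 2 ⇒ (2E)/3 − E + (13 + x) = 2.
Multiply by 6: 2·(2E) − 3·(2E) + 6·(13 + x) = 12, i.e. 78 + 6x − (78 + 4x) = 12.
Collecting terms: 2x = 12, so x = 6.
Then 2E = 78 + 4·6 = 102, so E = 51, V = 2E/3 = 34, F = 13 + 6 = 19.

51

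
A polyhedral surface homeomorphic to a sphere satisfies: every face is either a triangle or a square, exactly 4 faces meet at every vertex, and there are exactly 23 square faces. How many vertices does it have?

Let x be the number of triangles; then F = 23 + x.
Edge–face incidences: 2E = 4·23 + 3·x = 92 + 3x.
Every vertex has degree 4, so 4V = 2E.
Euler: V − E + F = 2 ⇒ (2E)/4 − E + (23 + x) = 2.
Multiply by 8: 2·(2E) − 4·(2E) + 8·(23 + x) = 16, i.e. 184 + 8x − 2·(92 + 3x) = 16.
Collecting terms: 2x = 16, so x = 8.
Then 2E = 92 + 3·8 = 116, so E = 58, V = 2E/4 = 29, F = 23 + 8 = 31.

29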